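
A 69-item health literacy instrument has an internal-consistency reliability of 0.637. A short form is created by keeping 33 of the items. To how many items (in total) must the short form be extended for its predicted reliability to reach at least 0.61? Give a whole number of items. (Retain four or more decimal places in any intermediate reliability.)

62

Short-form reliability: n = 33/69 = 0.4783; r_33 = n·r/(1+(n−1)r) ≈ 0.4563
Then solve for n' with r_old = 0.4563, r_target = 0.61: n' = 0.61(1 − 0.4563)/[0.4563(1 − 0.61)] = 1.8637
Total items = 1.8637 × 33 = 61.50, rounded up to 62.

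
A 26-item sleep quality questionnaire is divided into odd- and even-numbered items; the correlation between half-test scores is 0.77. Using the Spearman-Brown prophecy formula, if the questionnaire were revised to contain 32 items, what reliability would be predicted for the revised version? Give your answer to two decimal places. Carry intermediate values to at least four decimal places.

First correct the split-half correlation to full-test reliability: r_full = 2 × 0.77 / (1 + 0.77) ≈ 0.8701
Then adjust to 32 items: n = 32/26 = 1.2308
r_new = n·r_full / (1 + (n − 1)·r_full) = 1.0709 / 1.2008 ≈ 0.8918

0.89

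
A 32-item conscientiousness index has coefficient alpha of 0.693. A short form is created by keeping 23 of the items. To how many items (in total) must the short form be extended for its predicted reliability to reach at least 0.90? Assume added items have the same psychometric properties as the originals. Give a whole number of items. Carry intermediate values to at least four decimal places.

Short-form reliability: n = 23/32 = 0.7188; r_23 = n·r/(1+(n−1)r) ≈ 0.6187
Then solve for n' with r_old = 0.6187, r_target = 0.90: n' = 0.90(1 − 0.6187)/[0.6187(1 − 0.90)] = 5.5466
Items = 5.5466 × 23 ≈ 127.57 → 128

128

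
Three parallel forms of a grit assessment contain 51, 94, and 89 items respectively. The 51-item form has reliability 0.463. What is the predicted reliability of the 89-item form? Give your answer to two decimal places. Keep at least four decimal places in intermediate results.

Only the ratio of lengths matters: n = 89/51 = 1.7451
r_{89} = n·r / (1 + (n − 1)·r) = 0.8080 / 1.3450 ≈ 0.6007

0.60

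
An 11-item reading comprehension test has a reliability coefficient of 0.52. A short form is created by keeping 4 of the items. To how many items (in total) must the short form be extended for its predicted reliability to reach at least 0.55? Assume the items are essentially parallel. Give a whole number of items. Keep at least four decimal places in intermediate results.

First, r for the 4-item form: n = 4/11 = 0.3636, so r_4 = 0.3636·0.52/(1 + (0.3636 − 1)·0.52) = 0.2826
Length factor from the short form to reach 0.55: n' = 0.55(1 − 0.2826) / [0.2826(1 − 0.55)] ≈ 3.1027
Total items = 3.1027 × 4 = 12.41, rounded up to 13.

13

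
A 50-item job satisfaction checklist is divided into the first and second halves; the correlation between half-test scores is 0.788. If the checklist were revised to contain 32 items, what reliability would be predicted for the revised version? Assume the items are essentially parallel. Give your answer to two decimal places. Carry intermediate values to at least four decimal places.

Full-test reliability from the split-half r: r_full = 2(0.788)/(1 + 0.788) = 0.8814
Then adjust to 32 items: n = 32/50 = 0.6400
r_new = n·r_full / (1 + (n − 1)·r_full) = 0.5641 / 0.6827 ≈ 0.8263

0.83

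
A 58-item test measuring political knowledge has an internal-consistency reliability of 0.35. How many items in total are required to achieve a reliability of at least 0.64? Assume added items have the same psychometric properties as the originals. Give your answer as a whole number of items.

192

Rearranging the Spearman-Brown formula for n,
n = r*(1 − r) / [ r (1 − r*) ]
n = 0.64(1 − 0.35) / [0.35(1 − 0.64)]
  = 0.4160 / 0.1260 = 3.3016
So the test needs 3.3016 × 58 ≈ 191.49 items; rounding up, 192.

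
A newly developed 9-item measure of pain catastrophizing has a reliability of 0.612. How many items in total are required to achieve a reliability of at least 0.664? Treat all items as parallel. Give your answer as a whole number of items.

12

Spearman-Brown solved for the length factor n:
n = r_target (1 − r_old) / [ r_old (1 − r_target) ]
n = 0.664(1 − 0.612) / [0.612(1 − 0.664)]
n = 0.257632 / 0.205632 ≈ 1.2529
So the test needs 1.2529 × 9 ≈ 11.28 items; rounding up, 12.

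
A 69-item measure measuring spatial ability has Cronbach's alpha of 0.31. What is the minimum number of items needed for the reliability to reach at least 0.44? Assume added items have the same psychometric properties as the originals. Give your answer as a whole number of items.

Rearranging the Spearman-Brown formula for n,
n = r*(1 − r) / [ r (1 − r*) ]
n = 0.44(1 − 0.31) / [0.31(1 − 0.44)]
n = 0.3036 / 0.1736 ≈ 1.7488
1.7488 × 69 = 120.67 → 121 items

121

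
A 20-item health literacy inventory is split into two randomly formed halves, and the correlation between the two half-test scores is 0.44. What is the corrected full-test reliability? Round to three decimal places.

0.611

Each half is half the length of the full test, so the full test is n = 2 times a half.
r_full = 2r_hh / (1 + r_hh) = 2 × 0.44 / (1 + 0.44)
       = 0.8800 / 1.4400 = 0.6111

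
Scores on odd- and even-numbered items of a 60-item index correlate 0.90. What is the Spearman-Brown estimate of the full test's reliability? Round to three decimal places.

Each half is half the length of the full test, so the full test is n = 2 times a half.
r_full = 2r_hh / (1 + r_hh) = 2 × 0.90 / (1 + 0.90)
       = 1.8000 / 1.9000 = 0.9474

0.947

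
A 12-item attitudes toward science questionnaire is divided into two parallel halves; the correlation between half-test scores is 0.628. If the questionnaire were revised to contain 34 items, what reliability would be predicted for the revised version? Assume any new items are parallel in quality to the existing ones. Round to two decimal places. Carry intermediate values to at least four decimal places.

0.91

Full-test reliability from the split-half r: r_full = 2(0.628)/(1 + 0.628) = 0.7715
Then adjust to 34 items: n = 34/12 = 2.8333
r_new = n·r_full / (1 + (n − 1)·r_full) = 2.1859 / 2.4144 ≈ 0.9054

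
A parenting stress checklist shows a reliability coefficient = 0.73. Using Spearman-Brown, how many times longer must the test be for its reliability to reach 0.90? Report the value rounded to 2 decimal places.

Rearranging the Spearman-Brown formula for n,
n = r_target (1 − r_old) / [ r_old (1 − r_target) ]
n = 0.90(1 − 0.73) / [0.73(1 − 0.90)]
  = 0.2430 / 0.0730 = 3.3288

3.33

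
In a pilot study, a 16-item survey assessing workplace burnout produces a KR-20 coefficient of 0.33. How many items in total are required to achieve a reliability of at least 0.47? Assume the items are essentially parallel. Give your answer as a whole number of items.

Spearman-Brown solved for the length factor n:
n = r_target (1 − r_old) / [ r_old (1 − r_target) ]
n = 0.47(1 − 0.33) / [0.33(1 − 0.47)]
  = 0.3149 / 0.1749 = 1.8005
Items needed = n × 16 = 1.8005 × 16 ≈ 28.81 → round up to 29

29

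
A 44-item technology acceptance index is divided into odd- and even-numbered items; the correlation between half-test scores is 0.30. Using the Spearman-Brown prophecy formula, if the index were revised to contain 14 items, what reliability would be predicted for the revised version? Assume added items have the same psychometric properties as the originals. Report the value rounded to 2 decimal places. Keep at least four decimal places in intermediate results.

0.21

Spearman-Brown correction (n = 2): r_full = 2·0.30/(1 + 0.30) = 0.4615
Then adjust to 14 items: n = 14/44 = 0.3182
r_new = n·r_full / (1 + (n − 1)·r_full) = 0.1468 / 0.6853 ≈ 0.2142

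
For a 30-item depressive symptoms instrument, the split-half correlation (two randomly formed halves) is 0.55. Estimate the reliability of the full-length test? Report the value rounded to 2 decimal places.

Apply the Spearman-Brown correction with n = 2:
r_full = 2r_hh / (1 + r_hh) = 2 × 0.55 / (1 + 0.55)
r_full = 1.1000 / 1.5500 ≈ 0.7097

0.71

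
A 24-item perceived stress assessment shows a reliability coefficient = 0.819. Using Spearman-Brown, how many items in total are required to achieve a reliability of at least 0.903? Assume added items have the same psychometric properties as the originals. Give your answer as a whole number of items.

50

n = 0.903(1 − 0.819) / [0.819(1 − 0.903)]
n = 0.163443 / 0.079443 ≈ 2.0574
So the test needs 2.0574 × 24 ≈ 49.38 items; rounding up, 50.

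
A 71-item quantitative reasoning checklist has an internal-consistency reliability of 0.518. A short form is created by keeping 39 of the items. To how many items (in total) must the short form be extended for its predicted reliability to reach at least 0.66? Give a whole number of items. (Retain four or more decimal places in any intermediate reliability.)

First, r for the 39-item form: n = 39/71 = 0.5493, so r_39 = 0.5493·0.518/(1 + (0.5493 − 1)·0.518) = 0.3712
Length factor from the short form to reach 0.66: n' = 0.66(1 − 0.3712) / [0.3712(1 − 0.66)] ≈ 3.2883
Total items = 3.2883 × 39 = 128.24, rounded up to 129.

129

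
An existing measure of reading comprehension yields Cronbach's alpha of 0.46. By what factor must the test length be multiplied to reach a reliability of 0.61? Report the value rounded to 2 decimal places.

n = 0.61(1 − 0.46) / [0.46(1 − 0.61)]
  = 0.3294 / 0.1794 = 1.8361

1.84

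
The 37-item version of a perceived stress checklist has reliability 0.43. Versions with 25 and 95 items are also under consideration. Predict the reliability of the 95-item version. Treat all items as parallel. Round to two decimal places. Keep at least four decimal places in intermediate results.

Only the ratio of lengths matters: n = 95/37 = 2.5676
r_{95} = n·r / (1 + (n − 1)·r) = 1.1041 / 1.6741 ≈ 0.6595

0.66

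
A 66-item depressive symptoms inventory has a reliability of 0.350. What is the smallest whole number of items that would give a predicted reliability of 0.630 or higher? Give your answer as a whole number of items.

Spearman-Brown solved for the length factor n:
n = r_target (1 − r_old) / [ r_old (1 − r_target) ]
n = [0.630 × 0.650] / [0.350 × 0.370]
  = 0.409500 / 0.129500 = 3.1622
Items needed = n × 66 = 3.1622 × 66 ≈ 208.71 → round up to 209

209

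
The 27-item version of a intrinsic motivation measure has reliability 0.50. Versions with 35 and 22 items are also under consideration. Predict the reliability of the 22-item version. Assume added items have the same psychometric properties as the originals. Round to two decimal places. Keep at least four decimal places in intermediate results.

The 35-item form is not needed; work directly from the 27-item form with n = 22/27 = 0.8148.
r_{22} = n·r / (1 + (n − 1)·r) = 0.4074 / 0.9074 ≈ 0.4490

0.45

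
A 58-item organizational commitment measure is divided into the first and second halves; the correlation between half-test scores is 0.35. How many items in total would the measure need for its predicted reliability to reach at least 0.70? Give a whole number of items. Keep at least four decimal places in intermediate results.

126

r_full = 2(0.35)/(1 + 0.35) = 0.5185
n = r_tgt(1 − r_full) / [r_full(1 − r_tgt)] = 0.70 × 0.4815 / (0.5185 × 0.30) ≈ 2.1668
Required items = 2.1668 × 58 = 125.67, so 126 items.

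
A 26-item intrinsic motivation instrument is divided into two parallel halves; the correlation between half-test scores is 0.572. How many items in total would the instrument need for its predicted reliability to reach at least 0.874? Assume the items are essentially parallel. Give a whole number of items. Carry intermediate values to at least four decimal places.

68

r_full = 2(0.572)/(1 + 0.572) = 0.7277
n = r_tgt(1 − r_full) / [r_full(1 − r_tgt)] = 0.874 × 0.2723 / (0.7277 × 0.126) ≈ 2.5956
Items = 2.5956 × 26 ≈ 67.49 → 68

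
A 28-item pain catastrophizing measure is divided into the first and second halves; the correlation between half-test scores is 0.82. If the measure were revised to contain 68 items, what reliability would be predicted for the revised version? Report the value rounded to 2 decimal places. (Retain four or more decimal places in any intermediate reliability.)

First correct the split-half correlation to full-test reliability: r_full = 2 × 0.82 / (1 + 0.82) ≈ 0.9011
Then adjust to 68 items: n = 68/28 = 2.4286
r_new = n·r_full / (1 + (n − 1)·r_full) = 2.1884 / 2.2873 ≈ 0.9568

0.96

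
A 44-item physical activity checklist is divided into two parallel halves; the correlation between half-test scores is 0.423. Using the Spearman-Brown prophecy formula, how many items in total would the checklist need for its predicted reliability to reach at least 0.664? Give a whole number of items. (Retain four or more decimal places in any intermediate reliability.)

Corrected full-test reliability: r_full = 2 × 0.423 / (1 + 0.423) ≈ 0.5945
n = r_tgt(1 − r_full) / [r_full(1 − r_tgt)] = 0.664 × 0.4055 / (0.5945 × 0.336) ≈ 1.3479
Items = 1.3479 × 44 ≈ 59.31 → 60

60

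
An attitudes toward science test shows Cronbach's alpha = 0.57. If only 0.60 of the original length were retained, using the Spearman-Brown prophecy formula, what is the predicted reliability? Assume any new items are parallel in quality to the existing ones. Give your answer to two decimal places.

0.44

r_new = (0.6 × 0.57) / (1 + (0.6 − 1) × 0.57)
r_new = 0.3420 / 0.7720 ≈ 0.4430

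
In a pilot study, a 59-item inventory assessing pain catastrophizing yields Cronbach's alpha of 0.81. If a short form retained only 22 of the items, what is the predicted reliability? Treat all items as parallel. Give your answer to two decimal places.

The new length is 22/59 = 0.3729 times the old.
By Spearman-Brown, r_new = n r / (1 + (n − 1) r).
r_new = 0.3729·0.81 / [1 + (0.3729 − 1)·0.81]
r_new = 0.3020 / 0.4920 ≈ 0.6138

0.61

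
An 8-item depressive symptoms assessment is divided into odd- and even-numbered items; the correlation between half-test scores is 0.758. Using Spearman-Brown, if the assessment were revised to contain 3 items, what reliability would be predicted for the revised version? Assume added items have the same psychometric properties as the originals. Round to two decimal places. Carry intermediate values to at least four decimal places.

Full-test reliability from the split-half r: r_full = 2(0.758)/(1 + 0.758) = 0.8623
Length factor from 8 to 3 items: n = 3/8 = 0.3750
r_new = n·r_full / (1 + (n − 1)·r_full) = 0.3234 / 0.4611 ≈ 0.7014

0.70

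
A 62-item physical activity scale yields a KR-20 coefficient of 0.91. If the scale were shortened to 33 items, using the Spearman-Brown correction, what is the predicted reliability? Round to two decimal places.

0.84

The new length is 33/62 = 0.5323 times the old.
r_new = (0.5323 × 0.91) / (1 + (0.5323 − 1) × 0.91)
r_new = 0.4844 / 0.5744 ≈ 0.8433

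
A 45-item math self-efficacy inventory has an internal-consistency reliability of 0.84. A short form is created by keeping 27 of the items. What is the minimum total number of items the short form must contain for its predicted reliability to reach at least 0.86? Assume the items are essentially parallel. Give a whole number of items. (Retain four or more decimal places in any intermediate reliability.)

First, r for the 27-item form: n = 27/45 = 0.6000, so r_27 = 0.6000·0.84/(1 + (0.6000 − 1)·0.84) = 0.7590
Length factor from the short form to reach 0.86: n' = 0.86(1 − 0.7590) / [0.7590(1 − 0.86)] ≈ 1.9505
Items = 1.9505 × 27 ≈ 52.66 → 53

53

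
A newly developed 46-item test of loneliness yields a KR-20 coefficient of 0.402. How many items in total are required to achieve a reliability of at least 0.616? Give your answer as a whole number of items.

110

Rearranging the Spearman-Brown formula for n,
n = r*(1 − r) / [ r (1 − r*) ]
n = 0.616(1 − 0.402) / [0.402(1 − 0.616)]
n = 0.368368 / 0.154368 ≈ 2.3863
2.3863 × 46 = 109.77 → 110 items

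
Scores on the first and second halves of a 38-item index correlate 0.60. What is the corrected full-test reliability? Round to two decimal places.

r_full = 2r_hh / (1 + r_hh) = 2 × 0.60 / (1 + 0.60)
       = 1.2000 / 1.6000 = 0.7500

0.75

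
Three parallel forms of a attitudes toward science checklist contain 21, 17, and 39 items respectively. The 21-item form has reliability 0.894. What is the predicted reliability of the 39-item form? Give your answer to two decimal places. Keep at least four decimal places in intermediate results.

0.94

Only the ratio of lengths matters: n = 39/21 = 1.8571
r_{39} = n·r / (1 + (n − 1)·r) = 1.6602 / 1.7662 ≈ 0.9400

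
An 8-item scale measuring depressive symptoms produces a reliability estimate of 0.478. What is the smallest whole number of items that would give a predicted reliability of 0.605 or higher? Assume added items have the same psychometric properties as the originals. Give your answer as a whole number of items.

n = 0.605 × (1 − 0.478) / [ 0.478 × (1 − 0.605) ]
  = 0.315810 / 0.188810 = 1.6726
So the test needs 1.6726 × 8 ≈ 13.38 items; rounding up, 14.

14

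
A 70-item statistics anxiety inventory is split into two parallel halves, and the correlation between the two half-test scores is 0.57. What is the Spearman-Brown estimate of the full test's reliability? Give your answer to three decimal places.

0.726

Each half is half the length of the full test, so the full test is n = 2 times a half.
r_full = 2r_hh / (1 + r_hh) = 2 × 0.57 / (1 + 0.57)
       = 1.1400 / 1.5700 = 0.7261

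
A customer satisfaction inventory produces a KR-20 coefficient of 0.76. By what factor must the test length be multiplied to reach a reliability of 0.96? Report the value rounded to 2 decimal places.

Invert Spearman-Brown to solve for n:
n = r_target (1 − r_old) / [ r_old (1 − r_target) ]
n = 0.96 × (1 − 0.76) / [ 0.76 × (1 − 0.96) ]
n = 0.2304 / 0.0304 ≈ 7.5789

7.58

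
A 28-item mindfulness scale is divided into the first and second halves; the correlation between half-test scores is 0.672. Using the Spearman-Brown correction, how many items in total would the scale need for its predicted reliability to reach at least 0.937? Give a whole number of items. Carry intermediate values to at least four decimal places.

102

Corrected full-test reliability: r_full = 2 × 0.672 / (1 + 0.672) ≈ 0.8038
Solve Spearman-Brown for n: n = 0.937(1 − 0.8038) / [0.8038(1 − 0.937)] = 3.6304
Items = 3.6304 × 28 ≈ 101.65 → 102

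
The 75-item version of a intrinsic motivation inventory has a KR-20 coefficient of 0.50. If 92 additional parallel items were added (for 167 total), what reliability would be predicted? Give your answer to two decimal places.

n = 167/75 = 2.2267
Spearman-Brown: r_new = n·r / (1 + (n − 1)·r)
r_new = (2.2267 × 0.50) / (1 + (2.2267 − 1) × 0.50)
     = 1.1134 / 1.6134 = 0.6901

0.69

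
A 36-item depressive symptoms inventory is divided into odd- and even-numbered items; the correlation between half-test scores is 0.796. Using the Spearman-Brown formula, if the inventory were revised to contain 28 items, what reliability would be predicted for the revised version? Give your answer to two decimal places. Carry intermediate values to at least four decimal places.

0.86

Full-test reliability from the split-half r: r_full = 2(0.796)/(1 + 0.796) = 0.8864
Then adjust to 28 items: n = 28/36 = 0.7778
r_new = n·r_full / (1 + (n − 1)·r_full) = 0.6894 / 0.8030 ≈ 0.8585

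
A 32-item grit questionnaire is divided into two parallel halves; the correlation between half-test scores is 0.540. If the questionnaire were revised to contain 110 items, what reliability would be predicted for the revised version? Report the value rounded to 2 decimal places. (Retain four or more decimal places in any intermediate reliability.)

First correct the split-half correlation to full-test reliability: r_full = 2 × 0.540 / (1 + 0.540) ≈ 0.7013
Then adjust to 110 items: n = 110/32 = 3.4375
r_new = n·r_full / (1 + (n − 1)·r_full) = 2.4107 / 2.7094 ≈ 0.8898

0.89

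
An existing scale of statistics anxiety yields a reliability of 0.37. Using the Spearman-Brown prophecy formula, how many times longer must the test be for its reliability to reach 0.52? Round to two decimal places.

Spearman-Brown solved for the length factor n:
n = r_target (1 − r_old) / [ r_old (1 − r_target) ]
n = 0.52 × (1 − 0.37) / [ 0.37 × (1 − 0.52) ]
n = 0.3276 / 0.1776 ≈ 1.8446

1.84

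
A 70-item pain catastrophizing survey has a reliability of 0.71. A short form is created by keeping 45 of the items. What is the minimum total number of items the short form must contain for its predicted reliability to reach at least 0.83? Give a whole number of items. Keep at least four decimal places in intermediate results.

Short-form reliability: n = 45/70 = 0.6429; r_45 = n·r/(1+(n−1)r) ≈ 0.6115
Then solve for n' with r_old = 0.6115, r_target = 0.83: n' = 0.83(1 − 0.6115)/[0.6115(1 − 0.83)] = 3.1019
Items = 3.1019 × 45 ≈ 139.59 → 140

140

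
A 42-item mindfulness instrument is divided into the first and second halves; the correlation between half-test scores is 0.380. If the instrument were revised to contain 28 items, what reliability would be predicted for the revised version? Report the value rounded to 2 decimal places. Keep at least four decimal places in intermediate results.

0.45

First correct the split-half correlation to full-test reliability: r_full = 2 × 0.380 / (1 + 0.380) ≈ 0.5507
Then adjust to 28 items: n = 28/42 = 0.6667
r_new = n·r_full / (1 + (n − 1)·r_full) = 0.3672 / 0.8165 ≈ 0.4497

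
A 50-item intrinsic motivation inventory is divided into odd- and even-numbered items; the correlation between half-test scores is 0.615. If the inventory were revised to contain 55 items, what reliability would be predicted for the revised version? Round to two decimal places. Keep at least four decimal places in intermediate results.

0.78

Spearman-Brown correction (n = 2): r_full = 2·0.615/(1 + 0.615) = 0.7616
Length factor from 50 to 55 items: n = 55/50 = 1.1000
r_new = n·r_full / (1 + (n − 1)·r_full) = 0.8378 / 1.0762 ≈ 0.7785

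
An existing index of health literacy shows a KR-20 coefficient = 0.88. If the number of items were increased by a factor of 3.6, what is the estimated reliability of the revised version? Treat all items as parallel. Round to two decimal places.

0.96

r_new = 3.6·0.88 / [1 + (3.6 − 1)·0.88]
r_new = 3.1680 / 3.2880 ≈ 0.9635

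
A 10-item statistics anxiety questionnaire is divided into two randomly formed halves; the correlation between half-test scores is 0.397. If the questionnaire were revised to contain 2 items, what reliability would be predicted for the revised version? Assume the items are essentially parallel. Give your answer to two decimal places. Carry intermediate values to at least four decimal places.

Full-test reliability from the split-half r: r_full = 2(0.397)/(1 + 0.397) = 0.5684
Length factor from 10 to 2 items: n = 2/10 = 0.2000
r_new = n·r_full / (1 + (n − 1)·r_full) = 0.1137 / 0.5453 ≈ 0.2085

0.21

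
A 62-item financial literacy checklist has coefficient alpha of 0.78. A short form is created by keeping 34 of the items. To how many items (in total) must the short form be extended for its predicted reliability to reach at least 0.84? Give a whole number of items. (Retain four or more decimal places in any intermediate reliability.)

92

Short-form reliability: n = 34/62 = 0.5484; r_34 = n·r/(1+(n−1)r) ≈ 0.6604
Length factor from the short form to reach 0.84: n' = 0.84(1 − 0.6604) / [0.6604(1 − 0.84)] ≈ 2.6997
Items = 2.6997 × 34 ≈ 91.79 → 92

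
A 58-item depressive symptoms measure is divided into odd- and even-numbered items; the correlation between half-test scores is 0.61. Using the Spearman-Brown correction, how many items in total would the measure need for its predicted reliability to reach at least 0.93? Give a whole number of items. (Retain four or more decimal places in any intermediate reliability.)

247

r_full = 2(0.61)/(1 + 0.61) = 0.7578
Solve Spearman-Brown for n: n = 0.93(1 − 0.7578) / [0.7578(1 − 0.93)] = 4.2462
Items = 4.2462 × 58 ≈ 246.28 → 247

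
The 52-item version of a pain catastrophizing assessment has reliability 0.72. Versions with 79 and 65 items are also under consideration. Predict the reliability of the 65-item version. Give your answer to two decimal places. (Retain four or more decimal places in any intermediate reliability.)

Only the ratio of lengths matters: n = 65/52 = 1.2500
r_{65} = n·r / (1 + (n − 1)·r) = 0.9000 / 1.1800 ≈ 0.7627

0.76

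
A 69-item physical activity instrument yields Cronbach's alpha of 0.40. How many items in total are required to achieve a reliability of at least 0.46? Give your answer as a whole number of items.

Invert Spearman-Brown to solve for n:
n = r*(1 − r) / [ r (1 − r*) ]
n = 0.46(1 − 0.40) / [0.40(1 − 0.46)]
  = 0.2760 / 0.2160 = 1.2778
1.2778 × 69 = 88.17 → 89 items

89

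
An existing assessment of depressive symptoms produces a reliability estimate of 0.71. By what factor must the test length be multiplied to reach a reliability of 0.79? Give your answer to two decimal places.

1.54

Invert Spearman-Brown to solve for n:
n = r*(1 − r) / [ r (1 − r*) ]
n = 0.79 × (1 − 0.71) / [ 0.71 × (1 − 0.79) ]
n = 0.2291 / 0.1491 ≈ 1.5366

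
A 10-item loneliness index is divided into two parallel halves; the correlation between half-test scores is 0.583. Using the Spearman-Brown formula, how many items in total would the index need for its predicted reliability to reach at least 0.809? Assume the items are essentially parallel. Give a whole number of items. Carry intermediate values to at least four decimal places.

16

r_full = 2(0.583)/(1 + 0.583) = 0.7366
n = r_tgt(1 − r_full) / [r_full(1 − r_tgt)] = 0.809 × 0.2634 / (0.7366 × 0.191) ≈ 1.5146
Required items = 1.5146 × 10 = 15.15, so 16 items.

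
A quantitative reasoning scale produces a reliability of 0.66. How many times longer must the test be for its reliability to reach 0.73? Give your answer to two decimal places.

1.39

Spearman-Brown solved for the length factor n:
n = r*(1 − r) / [ r (1 − r*) ]
n = [0.73 × 0.34] / [0.66 × 0.27]
  = 0.2482 / 0.1782 = 1.3928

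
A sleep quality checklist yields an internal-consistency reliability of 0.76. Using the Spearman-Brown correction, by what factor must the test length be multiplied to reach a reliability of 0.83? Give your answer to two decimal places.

1.54

Spearman-Brown solved for the length factor n:
n = r_target (1 − r_old) / [ r_old (1 − r_target) ]
n = 0.83(1 − 0.76) / [0.76(1 − 0.83)]
n = 0.1992 / 0.1292 ≈ 1.5418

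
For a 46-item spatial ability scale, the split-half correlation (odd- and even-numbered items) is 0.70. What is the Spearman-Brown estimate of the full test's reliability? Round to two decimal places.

0.82

Each half is half the length of the full test, so the full test is n = 2 times a half.
r_full = 2(0.70) / (1 + 0.70)
r_full = 1.4000 / 1.7000 ≈ 0.8235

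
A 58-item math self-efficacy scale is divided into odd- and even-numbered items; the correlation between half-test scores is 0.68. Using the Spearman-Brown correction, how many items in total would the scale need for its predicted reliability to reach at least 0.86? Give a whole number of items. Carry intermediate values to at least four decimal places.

r_full = 2(0.68)/(1 + 0.68) = 0.8095
Solve Spearman-Brown for n: n = 0.86(1 − 0.8095) / [0.8095(1 − 0.86)] = 1.4456
Items = 1.4456 × 58 ≈ 83.84 → 84

84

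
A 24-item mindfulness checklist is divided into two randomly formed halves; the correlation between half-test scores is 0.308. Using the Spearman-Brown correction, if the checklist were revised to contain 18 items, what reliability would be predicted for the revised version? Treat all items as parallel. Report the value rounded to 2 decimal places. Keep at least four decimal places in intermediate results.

First correct the split-half correlation to full-test reliability: r_full = 2 × 0.308 / (1 + 0.308) ≈ 0.4709
Then adjust to 18 items: n = 18/24 = 0.7500
r_new = n·r_full / (1 + (n − 1)·r_full) = 0.3532 / 0.8823 ≈ 0.4003

0.40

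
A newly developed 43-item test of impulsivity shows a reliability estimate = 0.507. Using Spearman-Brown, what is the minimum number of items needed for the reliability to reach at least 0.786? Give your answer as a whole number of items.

154

Invert Spearman-Brown to solve for n:
n = r_target (1 − r_old) / [ r_old (1 − r_target) ]
n = 0.786(1 − 0.507) / [0.507(1 − 0.786)]
n = 0.387498 / 0.108498 ≈ 3.5715
So the test needs 3.5715 × 43 ≈ 153.57 items; rounding up, 154.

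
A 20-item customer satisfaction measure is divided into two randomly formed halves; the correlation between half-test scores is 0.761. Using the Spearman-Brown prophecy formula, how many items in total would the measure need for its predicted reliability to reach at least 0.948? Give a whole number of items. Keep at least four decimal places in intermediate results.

58

r_full = 2(0.761)/(1 + 0.761) = 0.8643
Solve Spearman-Brown for n: n = 0.948(1 − 0.8643) / [0.8643(1 − 0.948)] = 2.8623
Items = 2.8623 × 20 ≈ 57.25 → 58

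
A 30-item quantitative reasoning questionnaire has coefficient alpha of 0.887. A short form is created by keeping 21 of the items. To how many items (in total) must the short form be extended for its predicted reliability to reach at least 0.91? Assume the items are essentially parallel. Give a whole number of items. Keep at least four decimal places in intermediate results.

Short-form reliability: n = 21/30 = 0.7000; r_21 = n·r/(1+(n−1)r) ≈ 0.8460
Then solve for n' with r_old = 0.8460, r_target = 0.91: n' = 0.91(1 − 0.8460)/[0.8460(1 − 0.91)] = 1.8406
Total items = 1.8406 × 21 = 38.65, rounded up to 39.

39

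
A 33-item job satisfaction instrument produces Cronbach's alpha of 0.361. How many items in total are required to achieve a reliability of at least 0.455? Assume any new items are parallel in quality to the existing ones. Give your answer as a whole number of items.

Rearranging the Spearman-Brown formula for n,
n = r*(1 − r) / [ r (1 − r*) ]
n = [0.455 × 0.639] / [0.361 × 0.545]
n = 0.290745 / 0.196745 ≈ 1.4778
Items needed = n × 33 = 1.4778 × 33 ≈ 48.77 → round up to 49

49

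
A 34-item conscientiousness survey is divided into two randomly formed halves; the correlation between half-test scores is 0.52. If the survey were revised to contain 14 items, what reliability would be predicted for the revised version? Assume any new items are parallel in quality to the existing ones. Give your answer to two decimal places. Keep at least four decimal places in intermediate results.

Full-test reliability from the split-half r: r_full = 2(0.52)/(1 + 0.52) = 0.6842
Then adjust to 14 items: n = 14/34 = 0.4118
r_new = n·r_full / (1 + (n − 1)·r_full) = 0.2818 / 0.5976 ≈ 0.4716

0.47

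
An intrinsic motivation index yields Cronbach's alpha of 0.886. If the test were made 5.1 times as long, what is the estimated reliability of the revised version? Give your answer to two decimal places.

r_new = (5.1 × 0.886) / (1 + (5.1 − 1) × 0.886)
r_new = 4.5186 / 4.6326 ≈ 0.9754

0.98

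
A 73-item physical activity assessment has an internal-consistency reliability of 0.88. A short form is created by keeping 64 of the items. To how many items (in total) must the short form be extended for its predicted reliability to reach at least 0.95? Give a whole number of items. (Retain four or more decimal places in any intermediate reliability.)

Short-form reliability: n = 64/73 = 0.8767; r_64 = n·r/(1+(n−1)r) ≈ 0.8654
Then solve for n' with r_old = 0.8654, r_target = 0.95: n' = 0.95(1 − 0.8654)/[0.8654(1 − 0.95)] = 2.9552
Total items = 2.9552 × 64 = 189.13, rounded up to 190.

190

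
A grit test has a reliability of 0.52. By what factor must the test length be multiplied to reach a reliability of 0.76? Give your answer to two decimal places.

Invert Spearman-Brown to solve for n:
n = r*(1 − r) / [ r (1 − r*) ]
n = [0.76 × 0.48] / [0.52 × 0.24]
n = 0.3648 / 0.1248 ≈ 2.9231

2.92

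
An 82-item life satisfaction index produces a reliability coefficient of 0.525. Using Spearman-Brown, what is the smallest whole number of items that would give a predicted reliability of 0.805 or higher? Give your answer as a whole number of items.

307

Rearranging the Spearman-Brown formula for n,
n = r*(1 − r) / [ r (1 − r*) ]
n = 0.805(1 − 0.525) / [0.525(1 − 0.805)]
  = 0.382375 / 0.102375 = 3.7350
So the test needs 3.7350 × 82 ≈ 306.27 items; rounding up, 307.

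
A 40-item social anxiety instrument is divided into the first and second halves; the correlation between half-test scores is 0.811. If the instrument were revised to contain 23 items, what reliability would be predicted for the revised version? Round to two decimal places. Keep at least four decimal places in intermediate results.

Full-test reliability from the split-half r: r_full = 2(0.811)/(1 + 0.811) = 0.8956
Length factor from 40 to 23 items: n = 23/40 = 0.5750
r_new = n·r_full / (1 + (n − 1)·r_full) = 0.5150 / 0.6194 ≈ 0.8314

0.83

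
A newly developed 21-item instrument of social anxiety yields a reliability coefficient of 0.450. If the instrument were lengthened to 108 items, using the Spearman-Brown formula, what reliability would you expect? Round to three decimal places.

n = 108/21 = 5.1429
r_new = (5.1429 × 0.450) / (1 + (5.1429 − 1) × 0.450)
r_new = 2.3143 / 2.8643 ≈ 0.8080

0.808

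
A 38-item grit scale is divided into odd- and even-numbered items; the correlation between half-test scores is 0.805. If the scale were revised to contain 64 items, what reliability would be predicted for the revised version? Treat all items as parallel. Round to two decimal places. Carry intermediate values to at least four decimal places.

Spearman-Brown correction (n = 2): r_full = 2·0.805/(1 + 0.805) = 0.8920
Length factor from 38 to 64 items: n = 64/38 = 1.6842
r_new = n·r_full / (1 + (n − 1)·r_full) = 1.5023 / 1.6103 ≈ 0.9329

0.93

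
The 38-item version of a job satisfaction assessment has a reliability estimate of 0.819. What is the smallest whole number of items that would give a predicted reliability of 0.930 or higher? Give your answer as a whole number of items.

n = 0.930 × (1 − 0.819) / [ 0.819 × (1 − 0.930) ]
  = 0.168330 / 0.057330 = 2.9362
So the test needs 2.9362 × 38 ≈ 111.58 items; rounding up, 112.

112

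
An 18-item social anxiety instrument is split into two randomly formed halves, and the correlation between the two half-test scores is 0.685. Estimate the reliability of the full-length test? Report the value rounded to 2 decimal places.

The full test is twice the length of either half (n = 2).
r_full = 2(0.685) / (1 + 0.685)
r_full = 1.3700 / 1.6850 ≈ 0.8131

0.81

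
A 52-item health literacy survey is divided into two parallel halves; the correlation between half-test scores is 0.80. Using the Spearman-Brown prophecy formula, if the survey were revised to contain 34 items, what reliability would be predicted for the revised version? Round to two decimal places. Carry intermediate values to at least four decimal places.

0.84

Spearman-Brown correction (n = 2): r_full = 2·0.80/(1 + 0.80) = 0.8889
Length factor from 52 to 34 items: n = 34/52 = 0.6538
r_new = n·r_full / (1 + (n − 1)·r_full) = 0.5812 / 0.6923 ≈ 0.8395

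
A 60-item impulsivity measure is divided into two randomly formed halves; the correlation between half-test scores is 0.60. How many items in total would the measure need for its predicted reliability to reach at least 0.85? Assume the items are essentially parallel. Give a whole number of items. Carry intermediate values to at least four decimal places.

Corrected full-test reliability: r_full = 2 × 0.60 / (1 + 0.60) ≈ 0.7500
n = r_tgt(1 − r_full) / [r_full(1 − r_tgt)] = 0.85 × 0.2500 / (0.7500 × 0.15) ≈ 1.8889
Items = 1.8889 × 60 ≈ 113.33 → 114

114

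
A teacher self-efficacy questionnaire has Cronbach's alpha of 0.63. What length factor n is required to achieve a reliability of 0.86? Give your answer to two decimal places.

3.61

Rearranging the Spearman-Brown formula for n,
n = r_target (1 − r_old) / [ r_old (1 − r_target) ]
n = [0.86 × 0.37] / [0.63 × 0.14]
n = 0.3182 / 0.0882 ≈ 3.6077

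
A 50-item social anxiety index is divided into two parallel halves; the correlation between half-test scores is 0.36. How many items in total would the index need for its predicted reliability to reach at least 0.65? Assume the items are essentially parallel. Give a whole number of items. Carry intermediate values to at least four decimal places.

r_full = 2(0.36)/(1 + 0.36) = 0.5294
n = r_tgt(1 − r_full) / [r_full(1 − r_tgt)] = 0.65 × 0.4706 / (0.5294 × 0.35) ≈ 1.6509
Required items = 1.6509 × 50 = 82.55, so 83 items.

83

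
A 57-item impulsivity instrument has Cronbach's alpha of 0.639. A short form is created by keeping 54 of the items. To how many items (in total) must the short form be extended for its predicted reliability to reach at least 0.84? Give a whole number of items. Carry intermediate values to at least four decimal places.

170

Short-form reliability: n = 54/57 = 0.9474; r_54 = n·r/(1+(n−1)r) ≈ 0.6264
Length factor from the short form to reach 0.84: n' = 0.84(1 − 0.6264) / [0.6264(1 − 0.84)] ≈ 3.1312
Items = 3.1312 × 54 ≈ 169.08 → 170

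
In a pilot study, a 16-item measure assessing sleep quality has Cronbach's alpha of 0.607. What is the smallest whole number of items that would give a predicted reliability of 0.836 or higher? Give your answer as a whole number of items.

53

Invert Spearman-Brown to solve for n:
n = r*(1 − r) / [ r (1 − r*) ]
n = 0.836 × (1 − 0.607) / [ 0.607 × (1 − 0.836) ]
n = 0.328548 / 0.099548 ≈ 3.3004
3.3004 × 16 = 52.81 → 53 items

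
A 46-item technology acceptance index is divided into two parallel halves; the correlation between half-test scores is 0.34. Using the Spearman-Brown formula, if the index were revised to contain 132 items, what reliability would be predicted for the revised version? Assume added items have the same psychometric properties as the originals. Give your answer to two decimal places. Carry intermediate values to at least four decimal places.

0.75

Full-test reliability from the split-half r: r_full = 2(0.34)/(1 + 0.34) = 0.5075
Length factor from 46 to 132 items: n = 132/46 = 2.8696
r_new = n·r_full / (1 + (n − 1)·r_full) = 1.4563 / 1.9488 ≈ 0.7473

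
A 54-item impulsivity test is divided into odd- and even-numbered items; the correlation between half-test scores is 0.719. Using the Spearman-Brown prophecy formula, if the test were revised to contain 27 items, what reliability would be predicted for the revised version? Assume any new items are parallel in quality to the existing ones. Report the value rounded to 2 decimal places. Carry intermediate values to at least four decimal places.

Full-test reliability from the split-half r: r_full = 2(0.719)/(1 + 0.719) = 0.8365
Then adjust to 27 items: n = 27/54 = 0.5000
r_new = n·r_full / (1 + (n − 1)·r_full) = 0.4183 / 0.5817 ≈ 0.7191

0.72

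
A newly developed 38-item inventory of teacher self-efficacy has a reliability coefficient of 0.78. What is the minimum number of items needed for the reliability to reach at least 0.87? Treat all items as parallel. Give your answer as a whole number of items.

Invert Spearman-Brown to solve for n:
n = r_target (1 − r_old) / [ r_old (1 − r_target) ]
n = 0.87 × (1 − 0.78) / [ 0.78 × (1 − 0.87) ]
n = 0.1914 / 0.1014 ≈ 1.8876
So the test needs 1.8876 × 38 ≈ 71.73 items; rounding up, 72.

72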